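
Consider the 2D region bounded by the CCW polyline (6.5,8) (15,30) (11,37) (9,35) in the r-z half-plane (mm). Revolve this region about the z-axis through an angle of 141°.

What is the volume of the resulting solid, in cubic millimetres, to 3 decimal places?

Profile (r,z), 4 vertices: (6.5,8) (15,30) (11,37) (9,35)
edge 0: (6.5,8)→(15,30)  cross = 6.5·30 − 15·8 = 75.0000; (r_i+r_j)·cross = 21.5·75.0000 = 1612.5000
edge 1: (15,30)→(11,37)  cross = 15·37 − 11·30 = 225.0000; (r_i+r_j)·cross = 26·225.0000 = 5850.0000
edge 2: (11,37)→(9,35)  cross = 11·35 − 9·37 = 52.0000; (r_i+r_j)·cross = 20·52.0000 = 1040.0000
edge 3: (9,35)→(6.5,8)  cross = 9·8 − 6.5·35 = -155.5000; (r_i+r_j)·cross = 15.5·-155.5000 = -2410.2500
Σcross = 196.5000 → A = |Σcross|/2 = 98.2500 mm²
Σ(r_i+r_j)·cross = 6092.2500 → first moment M = |Σ|/6 = 1015.3750
R_c = M/A = 1015.3750/98.2500 = 10.3346 mm
θ = 141° = 2.460914 rad
V = θ·R_c·A = 2.460914·10.3346·98.2500 = 2498.751 mm³

Volume = 2498.751 mm³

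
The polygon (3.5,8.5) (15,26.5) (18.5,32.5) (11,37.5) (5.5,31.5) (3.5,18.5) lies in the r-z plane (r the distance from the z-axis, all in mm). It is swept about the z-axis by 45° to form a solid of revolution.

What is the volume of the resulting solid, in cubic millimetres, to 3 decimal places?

Profile (r,z), 6 vertices: (3.5,8.5) (15,26.5) (18.5,32.5) (11,37.5) (5.5,31.5) (3.5,18.5)
edge 0: (3.5,8.5)→(15,26.5)  cross = 3.5·26.5 − 15·8.5 = -34.7500; (r_i+r_j)·cross = 18.5·-34.7500 = -642.8750
edge 1: (15,26.5)→(18.5,32.5)  cross = 15·32.5 − 18.5·26.5 = -2.7500; (r_i+r_j)·cross = 33.5·-2.7500 = -92.1250
edge 2: (18.5,32.5)→(11,37.5)  cross = 18.5·37.5 − 11·32.5 = 336.2500; (r_i+r_j)·cross = 29.5·336.2500 = 9919.3750
edge 3: (11,37.5)→(5.5,31.5)  cross = 11·31.5 − 5.5·37.5 = 140.2500; (r_i+r_j)·cross = 16.5·140.2500 = 2314.1250
edge 4: (5.5,31.5)→(3.5,18.5)  cross = 5.5·18.5 − 3.5·31.5 = -8.5000; (r_i+r_j)·cross = 9·-8.5000 = -76.5000
edge 5: (3.5,18.5)→(3.5,8.5)  cross = 3.5·8.5 − 3.5·18.5 = -35.0000; (r_i+r_j)·cross = 7·-35.0000 = -245.0000
Σcross = 395.5000 → A = |Σcross|/2 = 197.7500 mm²
Σ(r_i+r_j)·cross = 11177.0000 → first moment M = |Σ|/6 = 1862.8333
R_c = M/A = 1862.8333/197.7500 = 9.4201 mm
θ = 45° = 0.785398 rad
V = θ·R_c·A = 0.785398·9.4201·197.7500 = 1463.066 mm³

Volume = 1463.066 mm³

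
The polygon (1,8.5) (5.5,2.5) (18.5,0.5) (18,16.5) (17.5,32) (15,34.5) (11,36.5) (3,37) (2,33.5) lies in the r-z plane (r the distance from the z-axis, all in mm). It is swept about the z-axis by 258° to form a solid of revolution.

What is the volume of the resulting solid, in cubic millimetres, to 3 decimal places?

Volume = 24253.449 mm³

Profile (r,z), 9 vertices: (1,8.5) (5.5,2.5) (18.5,0.5) (18,16.5) (17.5,32) (15,34.5) (11,36.5) (3,37) (2,33.5)
edge 0: (1,8.5)→(5.5,2.5)  cross = 1·2.5 − 5.5·8.5 = -44.2500; (r_i+r_j)·cross = 6.5·-44.2500 = -287.6250
edge 1: (5.5,2.5)→(18.5,0.5)  cross = 5.5·0.5 − 18.5·2.5 = -43.5000; (r_i+r_j)·cross = 24·-43.5000 = -1044.0000
edge 2: (18.5,0.5)→(18,16.5)  cross = 18.5·16.5 − 18·0.5 = 296.2500; (r_i+r_j)·cross = 36.5·296.2500 = 10813.1250
edge 3: (18,16.5)→(17.5,32)  cross = 18·32 − 17.5·16.5 = 287.2500; (r_i+r_j)·cross = 35.5·287.2500 = 10197.3750
edge 4: (17.5,32)→(15,34.5)  cross = 17.5·34.5 − 15·32 = 123.7500; (r_i+r_j)·cross = 32.5·123.7500 = 4021.8750
edge 5: (15,34.5)→(11,36.5)  cross = 15·36.5 − 11·34.5 = 168.0000; (r_i+r_j)·cross = 26·168.0000 = 4368.0000
edge 6: (11,36.5)→(3,37)  cross = 11·37 − 3·36.5 = 297.5000; (r_i+r_j)·cross = 14·297.5000 = 4165.0000
edge 7: (3,37)→(2,33.5)  cross = 3·33.5 − 2·37 = 26.5000; (r_i+r_j)·cross = 5·26.5000 = 132.5000
edge 8: (2,33.5)→(1,8.5)  cross = 2·8.5 − 1·33.5 = -16.5000; (r_i+r_j)·cross = 3·-16.5000 = -49.5000
Σcross = 1095.0000 → A = |Σcross|/2 = 547.5000 mm²
Σ(r_i+r_j)·cross = 32316.7500 → first moment M = |Σ|/6 = 5386.1250
R_c = M/A = 5386.1250/547.5000 = 9.8377 mm
θ = 258° = 4.502949 rad
V = θ·R_c·A = 4.502949·9.8377·547.5000 = 24253.449 mm³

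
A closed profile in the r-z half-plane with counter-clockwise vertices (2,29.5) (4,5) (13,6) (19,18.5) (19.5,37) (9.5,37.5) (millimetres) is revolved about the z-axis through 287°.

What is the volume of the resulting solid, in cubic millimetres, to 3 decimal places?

Profile (r,z), 6 vertices: (2,29.5) (4,5) (13,6) (19,18.5) (19.5,37) (9.5,37.5)
edge 0: (2,29.5)→(4,5)  cross = 2·5 − 4·29.5 = -108.0000; (r_i+r_j)·cross = 6·-108.0000 = -648.0000
edge 1: (4,5)→(13,6)  cross = 4·6 − 13·5 = -41.0000; (r_i+r_j)·cross = 17·-41.0000 = -697.0000
edge 2: (13,6)→(19,18.5)  cross = 13·18.5 − 19·6 = 126.5000; (r_i+r_j)·cross = 32·126.5000 = 4048.0000
edge 3: (19,18.5)→(19.5,37)  cross = 19·37 − 19.5·18.5 = 342.2500; (r_i+r_j)·cross = 38.5·342.2500 = 13176.6250
edge 4: (19.5,37)→(9.5,37.5)  cross = 19.5·37.5 − 9.5·37 = 379.7500; (r_i+r_j)·cross = 29·379.7500 = 11012.7500
edge 5: (9.5,37.5)→(2,29.5)  cross = 9.5·29.5 − 2·37.5 = 205.2500; (r_i+r_j)·cross = 11.5·205.2500 = 2360.3750
Σcross = 904.7500 → A = |Σcross|/2 = 452.3750 mm²
Σ(r_i+r_j)·cross = 29252.7500 → first moment M = |Σ|/6 = 4875.4583
R_c = M/A = 4875.4583/452.3750 = 10.7775 mm
θ = 287° = 5.009095 rad
V = θ·R_c·A = 5.009095·10.7775·452.3750 = 24421.634 mm³

Volume = 24421.634 mm³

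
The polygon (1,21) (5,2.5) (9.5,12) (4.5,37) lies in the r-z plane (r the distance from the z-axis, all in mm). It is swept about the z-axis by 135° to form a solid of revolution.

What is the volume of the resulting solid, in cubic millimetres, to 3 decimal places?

Volume = 1724.685 mm³

Profile (r,z), 4 vertices: (1,21) (5,2.5) (9.5,12) (4.5,37)
edge 0: (1,21)→(5,2.5)  cross = 1·2.5 − 5·21 = -102.5000; (r_i+r_j)·cross = 6·-102.5000 = -615.0000
edge 1: (5,2.5)→(9.5,12)  cross = 5·12 − 9.5·2.5 = 36.2500; (r_i+r_j)·cross = 14.5·36.2500 = 525.6250
edge 2: (9.5,12)→(4.5,37)  cross = 9.5·37 − 4.5·12 = 297.5000; (r_i+r_j)·cross = 14·297.5000 = 4165.0000
edge 3: (4.5,37)→(1,21)  cross = 4.5·21 − 1·37 = 57.5000; (r_i+r_j)·cross = 5.5·57.5000 = 316.2500
Σcross = 288.7500 → A = |Σcross|/2 = 144.3750 mm²
Σ(r_i+r_j)·cross = 4391.8750 → first moment M = |Σ|/6 = 731.9792
R_c = M/A = 731.9792/144.3750 = 5.0700 mm
θ = 135° = 2.356194 rad
V = θ·R_c·A = 2.356194·5.0700·144.3750 = 1724.685 mm³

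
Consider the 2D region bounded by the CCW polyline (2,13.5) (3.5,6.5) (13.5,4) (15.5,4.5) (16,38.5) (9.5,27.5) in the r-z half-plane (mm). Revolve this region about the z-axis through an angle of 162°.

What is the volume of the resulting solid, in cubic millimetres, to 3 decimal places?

Volume = 8381.926 mm³

Profile (r,z), 6 vertices: (2,13.5) (3.5,6.5) (13.5,4) (15.5,4.5) (16,38.5) (9.5,27.5)
edge 0: (2,13.5)→(3.5,6.5)  cross = 2·6.5 − 3.5·13.5 = -34.2500; (r_i+r_j)·cross = 5.5·-34.2500 = -188.3750
edge 1: (3.5,6.5)→(13.5,4)  cross = 3.5·4 − 13.5·6.5 = -73.7500; (r_i+r_j)·cross = 17·-73.7500 = -1253.7500
edge 2: (13.5,4)→(15.5,4.5)  cross = 13.5·4.5 − 15.5·4 = -1.2500; (r_i+r_j)·cross = 29·-1.2500 = -36.2500
edge 3: (15.5,4.5)→(16,38.5)  cross = 15.5·38.5 − 16·4.5 = 524.7500; (r_i+r_j)·cross = 31.5·524.7500 = 16529.6250
edge 4: (16,38.5)→(9.5,27.5)  cross = 16·27.5 − 9.5·38.5 = 74.2500; (r_i+r_j)·cross = 25.5·74.2500 = 1893.3750
edge 5: (9.5,27.5)→(2,13.5)  cross = 9.5·13.5 − 2·27.5 = 73.2500; (r_i+r_j)·cross = 11.5·73.2500 = 842.3750
Σcross = 563.0000 → A = |Σcross|/2 = 281.5000 mm²
Σ(r_i+r_j)·cross = 17787.0000 → first moment M = |Σ|/6 = 2964.5000
R_c = M/A = 2964.5000/281.5000 = 10.5311 mm
θ = 162° = 2.827433 rad
V = θ·R_c·A = 2.827433·10.5311·281.5000 = 8381.926 mm³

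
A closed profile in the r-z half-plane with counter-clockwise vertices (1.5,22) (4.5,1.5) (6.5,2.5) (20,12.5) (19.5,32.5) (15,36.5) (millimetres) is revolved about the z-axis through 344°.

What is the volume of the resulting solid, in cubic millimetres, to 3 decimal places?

Profile (r,z), 6 vertices: (1.5,22) (4.5,1.5) (6.5,2.5) (20,12.5) (19.5,32.5) (15,36.5)
edge 0: (1.5,22)→(4.5,1.5)  cross = 1.5·1.5 − 4.5·22 = -96.7500; (r_i+r_j)·cross = 6·-96.7500 = -580.5000
edge 1: (4.5,1.5)→(6.5,2.5)  cross = 4.5·2.5 − 6.5·1.5 = 1.5000; (r_i+r_j)·cross = 11·1.5000 = 16.5000
edge 2: (6.5,2.5)→(20,12.5)  cross = 6.5·12.5 − 20·2.5 = 31.2500; (r_i+r_j)·cross = 26.5·31.2500 = 828.1250
edge 3: (20,12.5)→(19.5,32.5)  cross = 20·32.5 − 19.5·12.5 = 406.2500; (r_i+r_j)·cross = 39.5·406.2500 = 16046.8750
edge 4: (19.5,32.5)→(15,36.5)  cross = 19.5·36.5 − 15·32.5 = 224.2500; (r_i+r_j)·cross = 34.5·224.2500 = 7736.6250
edge 5: (15,36.5)→(1.5,22)  cross = 15·22 − 1.5·36.5 = 275.2500; (r_i+r_j)·cross = 16.5·275.2500 = 4541.6250
Σcross = 841.7500 → A = |Σcross|/2 = 420.8750 mm²
Σ(r_i+r_j)·cross = 28589.2500 → first moment M = |Σ|/6 = 4764.8750
R_c = M/A = 4764.8750/420.8750 = 11.3214 mm
θ = 344° = 6.003933 rad
V = θ·R_c·A = 6.003933·11.3214·420.8750 = 28607.988 mm³

Volume = 28607.988 mm³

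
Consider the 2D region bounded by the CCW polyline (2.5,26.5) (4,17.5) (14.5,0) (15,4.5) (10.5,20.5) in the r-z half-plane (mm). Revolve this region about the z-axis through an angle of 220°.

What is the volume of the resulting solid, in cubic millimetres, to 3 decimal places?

Profile (r,z), 5 vertices: (2.5,26.5) (4,17.5) (14.5,0) (15,4.5) (10.5,20.5)
edge 0: (2.5,26.5)→(4,17.5)  cross = 2.5·17.5 − 4·26.5 = -62.2500; (r_i+r_j)·cross = 6.5·-62.2500 = -404.6250
edge 1: (4,17.5)→(14.5,0)  cross = 4·0 − 14.5·17.5 = -253.7500; (r_i+r_j)·cross = 18.5·-253.7500 = -4694.3750
edge 2: (14.5,0)→(15,4.5)  cross = 14.5·4.5 − 15·0 = 65.2500; (r_i+r_j)·cross = 29.5·65.2500 = 1924.8750
edge 3: (15,4.5)→(10.5,20.5)  cross = 15·20.5 − 10.5·4.5 = 260.2500; (r_i+r_j)·cross = 25.5·260.2500 = 6636.3750
edge 4: (10.5,20.5)→(2.5,26.5)  cross = 10.5·26.5 − 2.5·20.5 = 227.0000; (r_i+r_j)·cross = 13·227.0000 = 2951.0000
Σcross = 236.5000 → A = |Σcross|/2 = 118.2500 mm²
Σ(r_i+r_j)·cross = 6413.2500 → first moment M = |Σ|/6 = 1068.8750
R_c = M/A = 1068.8750/118.2500 = 9.0391 mm
θ = 220° = 3.839724 rad
V = θ·R_c·A = 3.839724·9.0391·118.2500 = 4104.185 mm³

Volume = 4104.185 mm³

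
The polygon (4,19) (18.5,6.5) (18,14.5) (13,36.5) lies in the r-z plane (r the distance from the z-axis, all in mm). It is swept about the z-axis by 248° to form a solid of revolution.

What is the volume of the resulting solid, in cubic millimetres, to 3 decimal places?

Volume = 10415.162 mm³

Profile (r,z), 4 vertices: (4,19) (18.5,6.5) (18,14.5) (13,36.5)
edge 0: (4,19)→(18.5,6.5)  cross = 4·6.5 − 18.5·19 = -325.5000; (r_i+r_j)·cross = 22.5·-325.5000 = -7323.7500
edge 1: (18.5,6.5)→(18,14.5)  cross = 18.5·14.5 − 18·6.5 = 151.2500; (r_i+r_j)·cross = 36.5·151.2500 = 5520.6250
edge 2: (18,14.5)→(13,36.5)  cross = 18·36.5 − 13·14.5 = 468.5000; (r_i+r_j)·cross = 31·468.5000 = 14523.5000
edge 3: (13,36.5)→(4,19)  cross = 13·19 − 4·36.5 = 101.0000; (r_i+r_j)·cross = 17·101.0000 = 1717.0000
Σcross = 395.2500 → A = |Σcross|/2 = 197.6250 mm²
Σ(r_i+r_j)·cross = 14437.3750 → first moment M = |Σ|/6 = 2406.2292
R_c = M/A = 2406.2292/197.6250 = 12.1757 mm
θ = 248° = 4.328417 rad
V = θ·R_c·A = 4.328417·12.1757·197.6250 = 10415.162 mm³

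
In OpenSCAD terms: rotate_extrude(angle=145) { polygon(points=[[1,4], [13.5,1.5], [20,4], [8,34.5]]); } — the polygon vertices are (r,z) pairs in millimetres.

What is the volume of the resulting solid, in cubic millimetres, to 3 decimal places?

Profile (r,z), 4 vertices: (1,4) (13.5,1.5) (20,4) (8,34.5)
edge 0: (1,4)→(13.5,1.5)  cross = 1·1.5 − 13.5·4 = -52.5000; (r_i+r_j)·cross = 14.5·-52.5000 = -761.2500
edge 1: (13.5,1.5)→(20,4)  cross = 13.5·4 − 20·1.5 = 24.0000; (r_i+r_j)·cross = 33.5·24.0000 = 804.0000
edge 2: (20,4)→(8,34.5)  cross = 20·34.5 − 8·4 = 658.0000; (r_i+r_j)·cross = 28·658.0000 = 18424.0000
edge 3: (8,34.5)→(1,4)  cross = 8·4 − 1·34.5 = -2.5000; (r_i+r_j)·cross = 9·-2.5000 = -22.5000
Σcross = 627.0000 → A = |Σcross|/2 = 313.5000 mm²
Σ(r_i+r_j)·cross = 18444.2500 → first moment M = |Σ|/6 = 3074.0417
R_c = M/A = 3074.0417/313.5000 = 9.8056 mm
θ = 145° = 2.530727 rad
V = θ·R_c·A = 2.530727·9.8056·313.5000 = 7779.562 mm³

Volume = 7779.562 mm³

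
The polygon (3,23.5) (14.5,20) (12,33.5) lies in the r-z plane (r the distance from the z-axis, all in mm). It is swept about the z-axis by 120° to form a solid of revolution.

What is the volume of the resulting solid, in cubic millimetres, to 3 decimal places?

Profile (r,z), 3 vertices: (3,23.5) (14.5,20) (12,33.5)
edge 0: (3,23.5)→(14.5,20)  cross = 3·20 − 14.5·23.5 = -280.7500; (r_i+r_j)·cross = 17.5·-280.7500 = -4913.1250
edge 1: (14.5,20)→(12,33.5)  cross = 14.5·33.5 − 12·20 = 245.7500; (r_i+r_j)·cross = 26.5·245.7500 = 6512.3750
edge 2: (12,33.5)→(3,23.5)  cross = 12·23.5 − 3·33.5 = 181.5000; (r_i+r_j)·cross = 15·181.5000 = 2722.5000
Σcross = 146.5000 → A = |Σcross|/2 = 73.2500 mm²
Σ(r_i+r_j)·cross = 4321.7500 → first moment M = |Σ|/6 = 720.2917
R_c = M/A = 720.2917/73.2500 = 9.8333 mm
θ = 120° = 2.094395 rad
V = θ·R_c·A = 2.094395·9.8333·73.2500 = 1508.575 mm³

Volume = 1508.575 mm³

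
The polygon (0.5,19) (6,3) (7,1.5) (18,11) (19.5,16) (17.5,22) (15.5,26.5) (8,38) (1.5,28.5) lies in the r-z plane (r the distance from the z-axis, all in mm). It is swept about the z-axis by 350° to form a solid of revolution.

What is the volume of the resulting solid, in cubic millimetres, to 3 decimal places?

Volume = 23615.287 mm³

Profile (r,z), 9 vertices: (0.5,19) (6,3) (7,1.5) (18,11) (19.5,16) (17.5,22) (15.5,26.5) (8,38) (1.5,28.5)
edge 0: (0.5,19)→(6,3)  cross = 0.5·3 − 6·19 = -112.5000; (r_i+r_j)·cross = 6.5·-112.5000 = -731.2500
edge 1: (6,3)→(7,1.5)  cross = 6·1.5 − 7·3 = -12.0000; (r_i+r_j)·cross = 13·-12.0000 = -156.0000
edge 2: (7,1.5)→(18,11)  cross = 7·11 − 18·1.5 = 50.0000; (r_i+r_j)·cross = 25·50.0000 = 1250.0000
edge 3: (18,11)→(19.5,16)  cross = 18·16 − 19.5·11 = 73.5000; (r_i+r_j)·cross = 37.5·73.5000 = 2756.2500
edge 4: (19.5,16)→(17.5,22)  cross = 19.5·22 − 17.5·16 = 149.0000; (r_i+r_j)·cross = 37·149.0000 = 5513.0000
edge 5: (17.5,22)→(15.5,26.5)  cross = 17.5·26.5 − 15.5·22 = 122.7500; (r_i+r_j)·cross = 33·122.7500 = 4050.7500
edge 6: (15.5,26.5)→(8,38)  cross = 15.5·38 − 8·26.5 = 377.0000; (r_i+r_j)·cross = 23.5·377.0000 = 8859.5000
edge 7: (8,38)→(1.5,28.5)  cross = 8·28.5 − 1.5·38 = 171.0000; (r_i+r_j)·cross = 9.5·171.0000 = 1624.5000
edge 8: (1.5,28.5)→(0.5,19)  cross = 1.5·19 − 0.5·28.5 = 14.2500; (r_i+r_j)·cross = 2·14.2500 = 28.5000
Σcross = 833.0000 → A = |Σcross|/2 = 416.5000 mm²
Σ(r_i+r_j)·cross = 23195.2500 → first moment M = |Σ|/6 = 3865.8750
R_c = M/A = 3865.8750/416.5000 = 9.2818 mm
θ = 350° = 6.108652 rad
V = θ·R_c·A = 6.108652·9.2818·416.5000 = 23615.287 mm³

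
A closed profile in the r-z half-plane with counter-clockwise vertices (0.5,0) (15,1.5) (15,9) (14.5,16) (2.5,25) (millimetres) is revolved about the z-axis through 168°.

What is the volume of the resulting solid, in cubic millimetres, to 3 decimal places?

Profile (r,z), 5 vertices: (0.5,0) (15,1.5) (15,9) (14.5,16) (2.5,25)
edge 0: (0.5,0)→(15,1.5)  cross = 0.5·1.5 − 15·0 = 0.7500; (r_i+r_j)·cross = 15.5·0.7500 = 11.6250
edge 1: (15,1.5)→(15,9)  cross = 15·9 − 15·1.5 = 112.5000; (r_i+r_j)·cross = 30·112.5000 = 3375.0000
edge 2: (15,9)→(14.5,16)  cross = 15·16 − 14.5·9 = 109.5000; (r_i+r_j)·cross = 29.5·109.5000 = 3230.2500
edge 3: (14.5,16)→(2.5,25)  cross = 14.5·25 − 2.5·16 = 322.5000; (r_i+r_j)·cross = 17·322.5000 = 5482.5000
edge 4: (2.5,25)→(0.5,0)  cross = 2.5·0 − 0.5·25 = -12.5000; (r_i+r_j)·cross = 3·-12.5000 = -37.5000
Σcross = 532.7500 → A = |Σcross|/2 = 266.3750 mm²
Σ(r_i+r_j)·cross = 12061.8750 → first moment M = |Σ|/6 = 2010.3125
R_c = M/A = 2010.3125/266.3750 = 7.5469 mm
θ = 168° = 2.932153 rad
V = θ·R_c·A = 2.932153·7.5469·266.3750 = 5894.544 mm³

Volume = 5894.544 mm³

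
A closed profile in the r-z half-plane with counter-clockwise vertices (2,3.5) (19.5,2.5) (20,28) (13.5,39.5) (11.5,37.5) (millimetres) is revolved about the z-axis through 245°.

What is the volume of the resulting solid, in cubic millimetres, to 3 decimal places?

Volume = 23422.100 mm³

Profile (r,z), 5 vertices: (2,3.5) (19.5,2.5) (20,28) (13.5,39.5) (11.5,37.5)
edge 0: (2,3.5)→(19.5,2.5)  cross = 2·2.5 − 19.5·3.5 = -63.2500; (r_i+r_j)·cross = 21.5·-63.2500 = -1359.8750
edge 1: (19.5,2.5)→(20,28)  cross = 19.5·28 − 20·2.5 = 496.0000; (r_i+r_j)·cross = 39.5·496.0000 = 19592.0000
edge 2: (20,28)→(13.5,39.5)  cross = 20·39.5 − 13.5·28 = 412.0000; (r_i+r_j)·cross = 33.5·412.0000 = 13802.0000
edge 3: (13.5,39.5)→(11.5,37.5)  cross = 13.5·37.5 − 11.5·39.5 = 52.0000; (r_i+r_j)·cross = 25·52.0000 = 1300.0000
edge 4: (11.5,37.5)→(2,3.5)  cross = 11.5·3.5 − 2·37.5 = -34.7500; (r_i+r_j)·cross = 13.5·-34.7500 = -469.1250
Σcross = 862.0000 → A = |Σcross|/2 = 431.0000 mm²
Σ(r_i+r_j)·cross = 32865.0000 → first moment M = |Σ|/6 = 5477.5000
R_c = M/A = 5477.5000/431.0000 = 12.7088 mm
θ = 245° = 4.276057 rad
V = θ·R_c·A = 4.276057·12.7088·431.0000 = 23422.100 mm³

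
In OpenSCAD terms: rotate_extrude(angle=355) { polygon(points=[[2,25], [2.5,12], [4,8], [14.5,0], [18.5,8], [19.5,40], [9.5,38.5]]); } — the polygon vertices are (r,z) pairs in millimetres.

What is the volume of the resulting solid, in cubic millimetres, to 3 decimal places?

Volume = 37295.559 mm³

Profile (r,z), 7 vertices: (2,25) (2.5,12) (4,8) (14.5,0) (18.5,8) (19.5,40) (9.5,38.5)
edge 0: (2,25)→(2.5,12)  cross = 2·12 − 2.5·25 = -38.5000; (r_i+r_j)·cross = 4.5·-38.5000 = -173.2500
edge 1: (2.5,12)→(4,8)  cross = 2.5·8 − 4·12 = -28.0000; (r_i+r_j)·cross = 6.5·-28.0000 = -182.0000
edge 2: (4,8)→(14.5,0)  cross = 4·0 − 14.5·8 = -116.0000; (r_i+r_j)·cross = 18.5·-116.0000 = -2146.0000
edge 3: (14.5,0)→(18.5,8)  cross = 14.5·8 − 18.5·0 = 116.0000; (r_i+r_j)·cross = 33·116.0000 = 3828.0000
edge 4: (18.5,8)→(19.5,40)  cross = 18.5·40 − 19.5·8 = 584.0000; (r_i+r_j)·cross = 38·584.0000 = 22192.0000
edge 5: (19.5,40)→(9.5,38.5)  cross = 19.5·38.5 − 9.5·40 = 370.7500; (r_i+r_j)·cross = 29·370.7500 = 10751.7500
edge 6: (9.5,38.5)→(2,25)  cross = 9.5·25 − 2·38.5 = 160.5000; (r_i+r_j)·cross = 11.5·160.5000 = 1845.7500
Σcross = 1048.7500 → A = |Σcross|/2 = 524.3750 mm²
Σ(r_i+r_j)·cross = 36116.2500 → first moment M = |Σ|/6 = 6019.3750
R_c = M/A = 6019.3750/524.3750 = 11.4791 mm
θ = 355° = 6.195919 rad
V = θ·R_c·A = 6.195919·11.4791·524.3750 = 37295.559 mm³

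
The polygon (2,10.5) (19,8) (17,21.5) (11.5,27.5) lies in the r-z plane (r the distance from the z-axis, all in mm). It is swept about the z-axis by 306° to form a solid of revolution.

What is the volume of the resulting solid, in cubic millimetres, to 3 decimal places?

Volume = 11679.460 mm³

Profile (r,z), 4 vertices: (2,10.5) (19,8) (17,21.5) (11.5,27.5)
edge 0: (2,10.5)→(19,8)  cross = 2·8 − 19·10.5 = -183.5000; (r_i+r_j)·cross = 21·-183.5000 = -3853.5000
edge 1: (19,8)→(17,21.5)  cross = 19·21.5 − 17·8 = 272.5000; (r_i+r_j)·cross = 36·272.5000 = 9810.0000
edge 2: (17,21.5)→(11.5,27.5)  cross = 17·27.5 − 11.5·21.5 = 220.2500; (r_i+r_j)·cross = 28.5·220.2500 = 6277.1250
edge 3: (11.5,27.5)→(2,10.5)  cross = 11.5·10.5 − 2·27.5 = 65.7500; (r_i+r_j)·cross = 13.5·65.7500 = 887.6250
Σcross = 375.0000 → A = |Σcross|/2 = 187.5000 mm²
Σ(r_i+r_j)·cross = 13121.2500 → first moment M = |Σ|/6 = 2186.8750
R_c = M/A = 2186.8750/187.5000 = 11.6633 mm
θ = 306° = 5.340708 rad
V = θ·R_c·A = 5.340708·11.6633·187.5000 = 11679.460 mm³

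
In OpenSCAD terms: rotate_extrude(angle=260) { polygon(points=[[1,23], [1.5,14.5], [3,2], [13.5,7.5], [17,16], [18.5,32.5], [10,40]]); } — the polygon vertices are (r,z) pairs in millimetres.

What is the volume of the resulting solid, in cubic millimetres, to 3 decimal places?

Profile (r,z), 7 vertices: (1,23) (1.5,14.5) (3,2) (13.5,7.5) (17,16) (18.5,32.5) (10,40)
edge 0: (1,23)→(1.5,14.5)  cross = 1·14.5 − 1.5·23 = -20.0000; (r_i+r_j)·cross = 2.5·-20.0000 = -50.0000
edge 1: (1.5,14.5)→(3,2)  cross = 1.5·2 − 3·14.5 = -40.5000; (r_i+r_j)·cross = 4.5·-40.5000 = -182.2500
edge 2: (3,2)→(13.5,7.5)  cross = 3·7.5 − 13.5·2 = -4.5000; (r_i+r_j)·cross = 16.5·-4.5000 = -74.2500
edge 3: (13.5,7.5)→(17,16)  cross = 13.5·16 − 17·7.5 = 88.5000; (r_i+r_j)·cross = 30.5·88.5000 = 2699.2500
edge 4: (17,16)→(18.5,32.5)  cross = 17·32.5 − 18.5·16 = 256.5000; (r_i+r_j)·cross = 35.5·256.5000 = 9105.7500
edge 5: (18.5,32.5)→(10,40)  cross = 18.5·40 − 10·32.5 = 415.0000; (r_i+r_j)·cross = 28.5·415.0000 = 11827.5000
edge 6: (10,40)→(1,23)  cross = 10·23 − 1·40 = 190.0000; (r_i+r_j)·cross = 11·190.0000 = 2090.0000
Σcross = 885.0000 → A = |Σcross|/2 = 442.5000 mm²
Σ(r_i+r_j)·cross = 25416.0000 → first moment M = |Σ|/6 = 4236.0000
R_c = M/A = 4236.0000/442.5000 = 9.5729 mm
θ = 260° = 4.537856 rad
V = θ·R_c·A = 4.537856·9.5729·442.5000 = 19222.358 mm³

Volume = 19222.358 mm³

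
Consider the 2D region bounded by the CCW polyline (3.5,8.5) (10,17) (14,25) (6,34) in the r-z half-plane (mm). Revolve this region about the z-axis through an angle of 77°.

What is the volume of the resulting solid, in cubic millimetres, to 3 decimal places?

Profile (r,z), 4 vertices: (3.5,8.5) (10,17) (14,25) (6,34)
edge 0: (3.5,8.5)→(10,17)  cross = 3.5·17 − 10·8.5 = -25.5000; (r_i+r_j)·cross = 13.5·-25.5000 = -344.2500
edge 1: (10,17)→(14,25)  cross = 10·25 − 14·17 = 12.0000; (r_i+r_j)·cross = 24·12.0000 = 288.0000
edge 2: (14,25)→(6,34)  cross = 14·34 − 6·25 = 326.0000; (r_i+r_j)·cross = 20·326.0000 = 6520.0000
edge 3: (6,34)→(3.5,8.5)  cross = 6·8.5 − 3.5·34 = -68.0000; (r_i+r_j)·cross = 9.5·-68.0000 = -646.0000
Σcross = 244.5000 → A = |Σcross|/2 = 122.2500 mm²
Σ(r_i+r_j)·cross = 5817.7500 → first moment M = |Σ|/6 = 969.6250
R_c = M/A = 969.6250/122.2500 = 7.9315 mm
θ = 77° = 1.343904 rad
V = θ·R_c·A = 1.343904·7.9315·122.2500 = 1303.082 mm³

Volume = 1303.082 mm³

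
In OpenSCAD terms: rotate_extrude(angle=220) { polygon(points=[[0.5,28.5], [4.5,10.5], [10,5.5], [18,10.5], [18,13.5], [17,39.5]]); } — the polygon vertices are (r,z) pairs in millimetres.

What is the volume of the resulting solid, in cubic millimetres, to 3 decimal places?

Volume = 16202.997 mm³

Profile (r,z), 6 vertices: (0.5,28.5) (4.5,10.5) (10,5.5) (18,10.5) (18,13.5) (17,39.5)
edge 0: (0.5,28.5)→(4.5,10.5)  cross = 0.5·10.5 − 4.5·28.5 = -123.0000; (r_i+r_j)·cross = 5·-123.0000 = -615.0000
edge 1: (4.5,10.5)→(10,5.5)  cross = 4.5·5.5 − 10·10.5 = -80.2500; (r_i+r_j)·cross = 14.5·-80.2500 = -1163.6250
edge 2: (10,5.5)→(18,10.5)  cross = 10·10.5 − 18·5.5 = 6.0000; (r_i+r_j)·cross = 28·6.0000 = 168.0000
edge 3: (18,10.5)→(18,13.5)  cross = 18·13.5 − 18·10.5 = 54.0000; (r_i+r_j)·cross = 36·54.0000 = 1944.0000
edge 4: (18,13.5)→(17,39.5)  cross = 18·39.5 − 17·13.5 = 481.5000; (r_i+r_j)·cross = 35·481.5000 = 16852.5000
edge 5: (17,39.5)→(0.5,28.5)  cross = 17·28.5 − 0.5·39.5 = 464.7500; (r_i+r_j)·cross = 17.5·464.7500 = 8133.1250
Σcross = 803.0000 → A = |Σcross|/2 = 401.5000 mm²
Σ(r_i+r_j)·cross = 25319.0000 → first moment M = |Σ|/6 = 4219.8333
R_c = M/A = 4219.8333/401.5000 = 10.5102 mm
θ = 220° = 3.839724 rad
V = θ·R_c·A = 3.839724·10.5102·401.5000 = 16202.997 mm³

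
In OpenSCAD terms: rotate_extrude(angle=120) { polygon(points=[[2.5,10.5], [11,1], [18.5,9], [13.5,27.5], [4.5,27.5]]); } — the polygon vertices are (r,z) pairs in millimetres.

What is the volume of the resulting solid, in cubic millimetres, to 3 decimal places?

Volume = 6124.622 mm³

Profile (r,z), 5 vertices: (2.5,10.5) (11,1) (18.5,9) (13.5,27.5) (4.5,27.5)
edge 0: (2.5,10.5)→(11,1)  cross = 2.5·1 − 11·10.5 = -113.0000; (r_i+r_j)·cross = 13.5·-113.0000 = -1525.5000
edge 1: (11,1)→(18.5,9)  cross = 11·9 − 18.5·1 = 80.5000; (r_i+r_j)·cross = 29.5·80.5000 = 2374.7500
edge 2: (18.5,9)→(13.5,27.5)  cross = 18.5·27.5 − 13.5·9 = 387.2500; (r_i+r_j)·cross = 32·387.2500 = 12392.0000
edge 3: (13.5,27.5)→(4.5,27.5)  cross = 13.5·27.5 − 4.5·27.5 = 247.5000; (r_i+r_j)·cross = 18·247.5000 = 4455.0000
edge 4: (4.5,27.5)→(2.5,10.5)  cross = 4.5·10.5 − 2.5·27.5 = -21.5000; (r_i+r_j)·cross = 7·-21.5000 = -150.5000
Σcross = 580.7500 → A = |Σcross|/2 = 290.3750 mm²
Σ(r_i+r_j)·cross = 17545.7500 → first moment M = |Σ|/6 = 2924.2917
R_c = M/A = 2924.2917/290.3750 = 10.0707 mm
θ = 120° = 2.094395 rad
V = θ·R_c·A = 2.094395·10.0707·290.3750 = 6124.622 mm³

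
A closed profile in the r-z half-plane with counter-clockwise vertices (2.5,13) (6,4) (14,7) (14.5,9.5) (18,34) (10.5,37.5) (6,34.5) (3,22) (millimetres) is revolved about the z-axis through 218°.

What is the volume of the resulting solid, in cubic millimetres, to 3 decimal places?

Profile (r,z), 8 vertices: (2.5,13) (6,4) (14,7) (14.5,9.5) (18,34) (10.5,37.5) (6,34.5) (3,22)
edge 0: (2.5,13)→(6,4)  cross = 2.5·4 − 6·13 = -68.0000; (r_i+r_j)·cross = 8.5·-68.0000 = -578.0000
edge 1: (6,4)→(14,7)  cross = 6·7 − 14·4 = -14.0000; (r_i+r_j)·cross = 20·-14.0000 = -280.0000
edge 2: (14,7)→(14.5,9.5)  cross = 14·9.5 − 14.5·7 = 31.5000; (r_i+r_j)·cross = 28.5·31.5000 = 897.7500
edge 3: (14.5,9.5)→(18,34)  cross = 14.5·34 − 18·9.5 = 322.0000; (r_i+r_j)·cross = 32.5·322.0000 = 10465.0000
edge 4: (18,34)→(10.5,37.5)  cross = 18·37.5 − 10.5·34 = 318.0000; (r_i+r_j)·cross = 28.5·318.0000 = 9063.0000
edge 5: (10.5,37.5)→(6,34.5)  cross = 10.5·34.5 − 6·37.5 = 137.2500; (r_i+r_j)·cross = 16.5·137.2500 = 2264.6250
edge 6: (6,34.5)→(3,22)  cross = 6·22 − 3·34.5 = 28.5000; (r_i+r_j)·cross = 9·28.5000 = 256.5000
edge 7: (3,22)→(2.5,13)  cross = 3·13 − 2.5·22 = -16.0000; (r_i+r_j)·cross = 5.5·-16.0000 = -88.0000
Σcross = 739.2500 → A = |Σcross|/2 = 369.6250 mm²
Σ(r_i+r_j)·cross = 22000.8750 → first moment M = |Σ|/6 = 3666.8125
R_c = M/A = 3666.8125/369.6250 = 9.9204 mm
θ = 218° = 3.804818 rad
V = θ·R_c·A = 3.804818·9.9204·369.6250 = 13951.553 mm³

Volume = 13951.553 mm³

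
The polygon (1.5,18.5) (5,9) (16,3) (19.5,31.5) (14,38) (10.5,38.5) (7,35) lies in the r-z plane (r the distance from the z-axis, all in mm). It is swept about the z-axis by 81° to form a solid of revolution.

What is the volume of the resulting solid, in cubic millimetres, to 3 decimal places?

Profile (r,z), 7 vertices: (1.5,18.5) (5,9) (16,3) (19.5,31.5) (14,38) (10.5,38.5) (7,35)
edge 0: (1.5,18.5)→(5,9)  cross = 1.5·9 − 5·18.5 = -79.0000; (r_i+r_j)·cross = 6.5·-79.0000 = -513.5000
edge 1: (5,9)→(16,3)  cross = 5·3 − 16·9 = -129.0000; (r_i+r_j)·cross = 21·-129.0000 = -2709.0000
edge 2: (16,3)→(19.5,31.5)  cross = 16·31.5 − 19.5·3 = 445.5000; (r_i+r_j)·cross = 35.5·445.5000 = 15815.2500
edge 3: (19.5,31.5)→(14,38)  cross = 19.5·38 − 14·31.5 = 300.0000; (r_i+r_j)·cross = 33.5·300.0000 = 10050.0000
edge 4: (14,38)→(10.5,38.5)  cross = 14·38.5 − 10.5·38 = 140.0000; (r_i+r_j)·cross = 24.5·140.0000 = 3430.0000
edge 5: (10.5,38.5)→(7,35)  cross = 10.5·35 − 7·38.5 = 98.0000; (r_i+r_j)·cross = 17.5·98.0000 = 1715.0000
edge 6: (7,35)→(1.5,18.5)  cross = 7·18.5 − 1.5·35 = 77.0000; (r_i+r_j)·cross = 8.5·77.0000 = 654.5000
Σcross = 852.5000 → A = |Σcross|/2 = 426.2500 mm²
Σ(r_i+r_j)·cross = 28442.2500 → first moment M = |Σ|/6 = 4740.3750
R_c = M/A = 4740.3750/426.2500 = 11.1211 mm
θ = 81° = 1.413717 rad
V = θ·R_c·A = 1.413717·11.1211·426.2500 = 6701.547 mm³

Volume = 6701.547 mm³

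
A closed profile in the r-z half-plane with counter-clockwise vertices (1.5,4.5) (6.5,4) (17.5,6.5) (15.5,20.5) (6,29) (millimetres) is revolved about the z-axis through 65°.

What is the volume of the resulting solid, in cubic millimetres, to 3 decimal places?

Profile (r,z), 5 vertices: (1.5,4.5) (6.5,4) (17.5,6.5) (15.5,20.5) (6,29)
edge 0: (1.5,4.5)→(6.5,4)  cross = 1.5·4 − 6.5·4.5 = -23.2500; (r_i+r_j)·cross = 8·-23.2500 = -186.0000
edge 1: (6.5,4)→(17.5,6.5)  cross = 6.5·6.5 − 17.5·4 = -27.7500; (r_i+r_j)·cross = 24·-27.7500 = -666.0000
edge 2: (17.5,6.5)→(15.5,20.5)  cross = 17.5·20.5 − 15.5·6.5 = 258.0000; (r_i+r_j)·cross = 33·258.0000 = 8514.0000
edge 3: (15.5,20.5)→(6,29)  cross = 15.5·29 − 6·20.5 = 326.5000; (r_i+r_j)·cross = 21.5·326.5000 = 7019.7500
edge 4: (6,29)→(1.5,4.5)  cross = 6·4.5 − 1.5·29 = -16.5000; (r_i+r_j)·cross = 7.5·-16.5000 = -123.7500
Σcross = 517.0000 → A = |Σcross|/2 = 258.5000 mm²
Σ(r_i+r_j)·cross = 14558.0000 → first moment M = |Σ|/6 = 2426.3333
R_c = M/A = 2426.3333/258.5000 = 9.3862 mm
θ = 65° = 1.134464 rad
V = θ·R_c·A = 1.134464·9.3862·258.5000 = 2752.588 mm³

Volume = 2752.588 mm³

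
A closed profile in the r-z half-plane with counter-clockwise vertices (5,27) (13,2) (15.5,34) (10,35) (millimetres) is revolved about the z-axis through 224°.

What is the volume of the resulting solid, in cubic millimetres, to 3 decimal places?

Volume = 7926.099 mm³

Profile (r,z), 4 vertices: (5,27) (13,2) (15.5,34) (10,35)
edge 0: (5,27)→(13,2)  cross = 5·2 − 13·27 = -341.0000; (r_i+r_j)·cross = 18·-341.0000 = -6138.0000
edge 1: (13,2)→(15.5,34)  cross = 13·34 − 15.5·2 = 411.0000; (r_i+r_j)·cross = 28.5·411.0000 = 11713.5000
edge 2: (15.5,34)→(10,35)  cross = 15.5·35 − 10·34 = 202.5000; (r_i+r_j)·cross = 25.5·202.5000 = 5163.7500
edge 3: (10,35)→(5,27)  cross = 10·27 − 5·35 = 95.0000; (r_i+r_j)·cross = 15·95.0000 = 1425.0000
Σcross = 367.5000 → A = |Σcross|/2 = 183.7500 mm²
Σ(r_i+r_j)·cross = 12164.2500 → first moment M = |Σ|/6 = 2027.3750
R_c = M/A = 2027.3750/183.7500 = 11.0333 mm
θ = 224° = 3.909538 rad
V = θ·R_c·A = 3.909538·11.0333·183.7500 = 7926.099 mm³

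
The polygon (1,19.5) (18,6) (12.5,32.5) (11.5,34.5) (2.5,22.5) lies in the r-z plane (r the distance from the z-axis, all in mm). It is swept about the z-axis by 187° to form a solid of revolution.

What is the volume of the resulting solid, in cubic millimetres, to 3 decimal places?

Profile (r,z), 5 vertices: (1,19.5) (18,6) (12.5,32.5) (11.5,34.5) (2.5,22.5)
edge 0: (1,19.5)→(18,6)  cross = 1·6 − 18·19.5 = -345.0000; (r_i+r_j)·cross = 19·-345.0000 = -6555.0000
edge 1: (18,6)→(12.5,32.5)  cross = 18·32.5 − 12.5·6 = 510.0000; (r_i+r_j)·cross = 30.5·510.0000 = 15555.0000
edge 2: (12.5,32.5)→(11.5,34.5)  cross = 12.5·34.5 − 11.5·32.5 = 57.5000; (r_i+r_j)·cross = 24·57.5000 = 1380.0000
edge 3: (11.5,34.5)→(2.5,22.5)  cross = 11.5·22.5 − 2.5·34.5 = 172.5000; (r_i+r_j)·cross = 14·172.5000 = 2415.0000
edge 4: (2.5,22.5)→(1,19.5)  cross = 2.5·19.5 − 1·22.5 = 26.2500; (r_i+r_j)·cross = 3.5·26.2500 = 91.8750
Σcross = 421.2500 → A = |Σcross|/2 = 210.6250 mm²
Σ(r_i+r_j)·cross = 12886.8750 → first moment M = |Σ|/6 = 2147.8125
R_c = M/A = 2147.8125/210.6250 = 10.1973 mm
θ = 187° = 3.263766 rad
V = θ·R_c·A = 3.263766·10.1973·210.6250 = 7009.957 mm³

Volume = 7009.957 mm³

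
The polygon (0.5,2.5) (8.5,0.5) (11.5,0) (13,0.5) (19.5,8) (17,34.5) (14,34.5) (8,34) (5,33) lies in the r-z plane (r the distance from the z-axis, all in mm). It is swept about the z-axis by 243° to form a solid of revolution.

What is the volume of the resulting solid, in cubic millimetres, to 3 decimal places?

Volume = 22124.578 mm³

Profile (r,z), 9 vertices: (0.5,2.5) (8.5,0.5) (11.5,0) (13,0.5) (19.5,8) (17,34.5) (14,34.5) (8,34) (5,33)
edge 0: (0.5,2.5)→(8.5,0.5)  cross = 0.5·0.5 − 8.5·2.5 = -21.0000; (r_i+r_j)·cross = 9·-21.0000 = -189.0000
edge 1: (8.5,0.5)→(11.5,0)  cross = 8.5·0 − 11.5·0.5 = -5.7500; (r_i+r_j)·cross = 20·-5.7500 = -115.0000
edge 2: (11.5,0)→(13,0.5)  cross = 11.5·0.5 − 13·0 = 5.7500; (r_i+r_j)·cross = 24.5·5.7500 = 140.8750
edge 3: (13,0.5)→(19.5,8)  cross = 13·8 − 19.5·0.5 = 94.2500; (r_i+r_j)·cross = 32.5·94.2500 = 3063.1250
edge 4: (19.5,8)→(17,34.5)  cross = 19.5·34.5 − 17·8 = 536.7500; (r_i+r_j)·cross = 36.5·536.7500 = 19591.3750
edge 5: (17,34.5)→(14,34.5)  cross = 17·34.5 − 14·34.5 = 103.5000; (r_i+r_j)·cross = 31·103.5000 = 3208.5000
edge 6: (14,34.5)→(8,34)  cross = 14·34 − 8·34.5 = 200.0000; (r_i+r_j)·cross = 22·200.0000 = 4400.0000
edge 7: (8,34)→(5,33)  cross = 8·33 − 5·34 = 94.0000; (r_i+r_j)·cross = 13·94.0000 = 1222.0000
edge 8: (5,33)→(0.5,2.5)  cross = 5·2.5 − 0.5·33 = -4.0000; (r_i+r_j)·cross = 5.5·-4.0000 = -22.0000
Σcross = 1003.5000 → A = |Σcross|/2 = 501.7500 mm²
Σ(r_i+r_j)·cross = 31299.8750 → first moment M = |Σ|/6 = 5216.6458
R_c = M/A = 5216.6458/501.7500 = 10.3969 mm
θ = 243° = 4.241150 rad
V = θ·R_c·A = 4.241150·10.3969·501.7500 = 22124.578 mm³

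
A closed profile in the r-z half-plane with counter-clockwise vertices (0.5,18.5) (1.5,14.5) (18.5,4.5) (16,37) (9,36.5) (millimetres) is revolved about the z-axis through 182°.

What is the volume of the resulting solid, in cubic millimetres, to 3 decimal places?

Profile (r,z), 5 vertices: (0.5,18.5) (1.5,14.5) (18.5,4.5) (16,37) (9,36.5)
edge 0: (0.5,18.5)→(1.5,14.5)  cross = 0.5·14.5 − 1.5·18.5 = -20.5000; (r_i+r_j)·cross = 2·-20.5000 = -41.0000
edge 1: (1.5,14.5)→(18.5,4.5)  cross = 1.5·4.5 − 18.5·14.5 = -261.5000; (r_i+r_j)·cross = 20·-261.5000 = -5230.0000
edge 2: (18.5,4.5)→(16,37)  cross = 18.5·37 − 16·4.5 = 612.5000; (r_i+r_j)·cross = 34.5·612.5000 = 21131.2500
edge 3: (16,37)→(9,36.5)  cross = 16·36.5 − 9·37 = 251.0000; (r_i+r_j)·cross = 25·251.0000 = 6275.0000
edge 4: (9,36.5)→(0.5,18.5)  cross = 9·18.5 − 0.5·36.5 = 148.2500; (r_i+r_j)·cross = 9.5·148.2500 = 1408.3750
Σcross = 729.7500 → A = |Σcross|/2 = 364.8750 mm²
Σ(r_i+r_j)·cross = 23543.6250 → first moment M = |Σ|/6 = 3923.9375
R_c = M/A = 3923.9375/364.8750 = 10.7542 mm
θ = 182° = 3.176499 rad
V = θ·R_c·A = 3.176499·10.7542·364.8750 = 12464.384 mm³

Volume = 12464.384 mm³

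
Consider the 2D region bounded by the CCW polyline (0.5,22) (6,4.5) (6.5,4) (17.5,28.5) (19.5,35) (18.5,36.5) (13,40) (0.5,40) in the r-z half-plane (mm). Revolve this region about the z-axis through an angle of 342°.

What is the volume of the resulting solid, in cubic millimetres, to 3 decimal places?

Volume = 21391.497 mm³

Profile (r,z), 8 vertices: (0.5,22) (6,4.5) (6.5,4) (17.5,28.5) (19.5,35) (18.5,36.5) (13,40) (0.5,40)
edge 0: (0.5,22)→(6,4.5)  cross = 0.5·4.5 − 6·22 = -129.7500; (r_i+r_j)·cross = 6.5·-129.7500 = -843.3750
edge 1: (6,4.5)→(6.5,4)  cross = 6·4 − 6.5·4.5 = -5.2500; (r_i+r_j)·cross = 12.5·-5.2500 = -65.6250
edge 2: (6.5,4)→(17.5,28.5)  cross = 6.5·28.5 − 17.5·4 = 115.2500; (r_i+r_j)·cross = 24·115.2500 = 2766.0000
edge 3: (17.5,28.5)→(19.5,35)  cross = 17.5·35 − 19.5·28.5 = 56.7500; (r_i+r_j)·cross = 37·56.7500 = 2099.7500
edge 4: (19.5,35)→(18.5,36.5)  cross = 19.5·36.5 − 18.5·35 = 64.2500; (r_i+r_j)·cross = 38·64.2500 = 2441.5000
edge 5: (18.5,36.5)→(13,40)  cross = 18.5·40 − 13·36.5 = 265.5000; (r_i+r_j)·cross = 31.5·265.5000 = 8363.2500
edge 6: (13,40)→(0.5,40)  cross = 13·40 − 0.5·40 = 500.0000; (r_i+r_j)·cross = 13.5·500.0000 = 6750.0000
edge 7: (0.5,40)→(0.5,22)  cross = 0.5·22 − 0.5·40 = -9.0000; (r_i+r_j)·cross = 1·-9.0000 = -9.0000
Σcross = 857.7500 → A = |Σcross|/2 = 428.8750 mm²
Σ(r_i+r_j)·cross = 21502.5000 → first moment M = |Σ|/6 = 3583.7500
R_c = M/A = 3583.7500/428.8750 = 8.3562 mm
θ = 342° = 5.969026 rad
V = θ·R_c·A = 5.969026·8.3562·428.8750 = 21391.497 mm³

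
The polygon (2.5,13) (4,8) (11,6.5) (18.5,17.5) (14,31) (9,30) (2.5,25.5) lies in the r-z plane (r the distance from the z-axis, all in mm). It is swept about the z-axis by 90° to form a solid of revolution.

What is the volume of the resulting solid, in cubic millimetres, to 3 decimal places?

Profile (r,z), 7 vertices: (2.5,13) (4,8) (11,6.5) (18.5,17.5) (14,31) (9,30) (2.5,25.5)
edge 0: (2.5,13)→(4,8)  cross = 2.5·8 − 4·13 = -32.0000; (r_i+r_j)·cross = 6.5·-32.0000 = -208.0000
edge 1: (4,8)→(11,6.5)  cross = 4·6.5 − 11·8 = -62.0000; (r_i+r_j)·cross = 15·-62.0000 = -930.0000
edge 2: (11,6.5)→(18.5,17.5)  cross = 11·17.5 − 18.5·6.5 = 72.2500; (r_i+r_j)·cross = 29.5·72.2500 = 2131.3750
edge 3: (18.5,17.5)→(14,31)  cross = 18.5·31 − 14·17.5 = 328.5000; (r_i+r_j)·cross = 32.5·328.5000 = 10676.2500
edge 4: (14,31)→(9,30)  cross = 14·30 − 9·31 = 141.0000; (r_i+r_j)·cross = 23·141.0000 = 3243.0000
edge 5: (9,30)→(2.5,25.5)  cross = 9·25.5 − 2.5·30 = 154.5000; (r_i+r_j)·cross = 11.5·154.5000 = 1776.7500
edge 6: (2.5,25.5)→(2.5,13)  cross = 2.5·13 − 2.5·25.5 = -31.2500; (r_i+r_j)·cross = 5·-31.2500 = -156.2500
Σcross = 571.0000 → A = |Σcross|/2 = 285.5000 mm²
Σ(r_i+r_j)·cross = 16533.1250 → first moment M = |Σ|/6 = 2755.5208
R_c = M/A = 2755.5208/285.5000 = 9.6516 mm
θ = 90° = 1.570796 rad
V = θ·R_c·A = 1.570796·9.6516·285.5000 = 4328.362 mm³

Volume = 4328.362 mm³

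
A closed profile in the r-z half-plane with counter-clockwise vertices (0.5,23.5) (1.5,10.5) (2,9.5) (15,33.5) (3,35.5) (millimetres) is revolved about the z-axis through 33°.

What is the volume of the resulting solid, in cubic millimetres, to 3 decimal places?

Volume = 632.931 mm³

Profile (r,z), 5 vertices: (0.5,23.5) (1.5,10.5) (2,9.5) (15,33.5) (3,35.5)
edge 0: (0.5,23.5)→(1.5,10.5)  cross = 0.5·10.5 − 1.5·23.5 = -30.0000; (r_i+r_j)·cross = 2·-30.0000 = -60.0000
edge 1: (1.5,10.5)→(2,9.5)  cross = 1.5·9.5 − 2·10.5 = -6.7500; (r_i+r_j)·cross = 3.5·-6.7500 = -23.6250
edge 2: (2,9.5)→(15,33.5)  cross = 2·33.5 − 15·9.5 = -75.5000; (r_i+r_j)·cross = 17·-75.5000 = -1283.5000
edge 3: (15,33.5)→(3,35.5)  cross = 15·35.5 − 3·33.5 = 432.0000; (r_i+r_j)·cross = 18·432.0000 = 7776.0000
edge 4: (3,35.5)→(0.5,23.5)  cross = 3·23.5 − 0.5·35.5 = 52.7500; (r_i+r_j)·cross = 3.5·52.7500 = 184.6250
Σcross = 372.5000 → A = |Σcross|/2 = 186.2500 mm²
Σ(r_i+r_j)·cross = 6593.5000 → first moment M = |Σ|/6 = 1098.9167
R_c = M/A = 1098.9167/186.2500 = 5.9002 mm
θ = 33° = 0.575959 rad
V = θ·R_c·A = 0.575959·5.9002·186.2500 = 632.931 mm³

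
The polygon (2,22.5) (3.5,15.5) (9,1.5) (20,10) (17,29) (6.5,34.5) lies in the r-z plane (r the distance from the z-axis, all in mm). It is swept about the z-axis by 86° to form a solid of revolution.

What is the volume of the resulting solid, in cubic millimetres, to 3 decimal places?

Profile (r,z), 6 vertices: (2,22.5) (3.5,15.5) (9,1.5) (20,10) (17,29) (6.5,34.5)
edge 0: (2,22.5)→(3.5,15.5)  cross = 2·15.5 − 3.5·22.5 = -47.7500; (r_i+r_j)·cross = 5.5·-47.7500 = -262.6250
edge 1: (3.5,15.5)→(9,1.5)  cross = 3.5·1.5 − 9·15.5 = -134.2500; (r_i+r_j)·cross = 12.5·-134.2500 = -1678.1250
edge 2: (9,1.5)→(20,10)  cross = 9·10 − 20·1.5 = 60.0000; (r_i+r_j)·cross = 29·60.0000 = 1740.0000
edge 3: (20,10)→(17,29)  cross = 20·29 − 17·10 = 410.0000; (r_i+r_j)·cross = 37·410.0000 = 15170.0000
edge 4: (17,29)→(6.5,34.5)  cross = 17·34.5 − 6.5·29 = 398.0000; (r_i+r_j)·cross = 23.5·398.0000 = 9353.0000
edge 5: (6.5,34.5)→(2,22.5)  cross = 6.5·22.5 − 2·34.5 = 77.2500; (r_i+r_j)·cross = 8.5·77.2500 = 656.6250
Σcross = 763.2500 → A = |Σcross|/2 = 381.6250 mm²
Σ(r_i+r_j)·cross = 24978.8750 → first moment M = |Σ|/6 = 4163.1458
R_c = M/A = 4163.1458/381.6250 = 10.9090 mm
θ = 86° = 1.500983 rad
V = θ·R_c·A = 1.500983·10.9090·381.6250 = 6248.812 mm³

Volume = 6248.812 mm³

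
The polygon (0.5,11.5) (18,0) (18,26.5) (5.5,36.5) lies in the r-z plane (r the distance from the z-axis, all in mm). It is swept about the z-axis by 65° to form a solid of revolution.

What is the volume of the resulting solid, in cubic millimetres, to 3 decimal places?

Volume = 4845.461 mm³

Profile (r,z), 4 vertices: (0.5,11.5) (18,0) (18,26.5) (5.5,36.5)
edge 0: (0.5,11.5)→(18,0)  cross = 0.5·0 − 18·11.5 = -207.0000; (r_i+r_j)·cross = 18.5·-207.0000 = -3829.5000
edge 1: (18,0)→(18,26.5)  cross = 18·26.5 − 18·0 = 477.0000; (r_i+r_j)·cross = 36·477.0000 = 17172.0000
edge 2: (18,26.5)→(5.5,36.5)  cross = 18·36.5 − 5.5·26.5 = 511.2500; (r_i+r_j)·cross = 23.5·511.2500 = 12014.3750
edge 3: (5.5,36.5)→(0.5,11.5)  cross = 5.5·11.5 − 0.5·36.5 = 45.0000; (r_i+r_j)·cross = 6·45.0000 = 270.0000
Σcross = 826.2500 → A = |Σcross|/2 = 413.1250 mm²
Σ(r_i+r_j)·cross = 25626.8750 → first moment M = |Σ|/6 = 4271.1458
R_c = M/A = 4271.1458/413.1250 = 10.3386 mm
θ = 65° = 1.134464 rad
V = θ·R_c·A = 1.134464·10.3386·413.1250 = 4845.461 mm³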